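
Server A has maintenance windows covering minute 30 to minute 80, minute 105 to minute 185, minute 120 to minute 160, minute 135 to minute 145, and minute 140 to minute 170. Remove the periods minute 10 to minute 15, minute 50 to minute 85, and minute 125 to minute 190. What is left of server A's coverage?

First set merges to minute 30 to minute 80, minute 105 to minute 185.
minute 30 to minute 80 \ B = minute 30 to minute 50.
minute 105 to minute 185 \ B = minute 105 to minute 125.

minute 30 to minute 50, minute 105 to minute 125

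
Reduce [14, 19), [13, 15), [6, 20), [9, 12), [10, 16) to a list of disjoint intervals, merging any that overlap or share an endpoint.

Sort by start: [6, 20), [9, 12), [10, 16), [13, 15), [14, 19).
[9, 12) overlaps/touches [6, 20) → extend to [6, 20).
[10, 16) overlaps/touches [6, 20) → extend to [6, 20).
[13, 15) overlaps/touches [6, 20) → extend to [6, 20).
[14, 19) overlaps/touches [6, 20) → extend to [6, 20).

[6, 20)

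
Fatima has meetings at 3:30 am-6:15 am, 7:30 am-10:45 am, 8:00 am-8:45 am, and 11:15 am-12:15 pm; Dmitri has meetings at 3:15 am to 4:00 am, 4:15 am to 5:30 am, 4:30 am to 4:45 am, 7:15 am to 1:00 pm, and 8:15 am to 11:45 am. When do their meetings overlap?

3:30 am–4:00 am, 4:15 am–5:30 am, 7:30 am–10:45 am, 11:15 am–12:15 pm

A, merged: 3:30 am–6:15 am, 7:30 am–10:45 am, 11:15 am–12:15 pm.
B, merged: 3:15 am–4:00 am, 4:15 am–5:30 am, 7:15 am–1:00 pm.
3:30 am–6:15 am meets the second set on 3:30 am–4:00 am, 4:15 am–5:30 am.
7:30 am–10:45 am meets the second set on 7:30 am–10:45 am.
11:15 am–12:15 pm meets the second set on 11:15 am–12:15 pm.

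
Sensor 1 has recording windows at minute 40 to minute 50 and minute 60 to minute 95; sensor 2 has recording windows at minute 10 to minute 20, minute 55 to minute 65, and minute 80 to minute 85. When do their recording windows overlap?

minute 60 to minute 65, minute 80 to minute 85

minute 40 to minute 50 falls entirely outside B.
minute 60 to minute 95 overlaps B on minute 60 to minute 65, minute 80 to minute 85.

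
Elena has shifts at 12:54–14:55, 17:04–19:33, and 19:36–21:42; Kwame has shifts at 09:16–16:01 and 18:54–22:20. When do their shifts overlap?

12:54–14:55, 18:54–19:33, 19:36–21:42

12:54–14:55 ∩ B → 12:54–14:55.
17:04–19:33 ∩ B → 18:54–19:33.
19:36–21:42 ∩ B → 19:36–21:42.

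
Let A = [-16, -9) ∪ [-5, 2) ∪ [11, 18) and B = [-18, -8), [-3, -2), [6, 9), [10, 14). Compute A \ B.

[-5, -3) ∪ [-2, 2) ∪ [14, 18)

[-16, -9): fully covered by B → removed.
[-5, 2) minus B → [-5, -3), [-2, 2).
[11, 18) minus B → [14, 18).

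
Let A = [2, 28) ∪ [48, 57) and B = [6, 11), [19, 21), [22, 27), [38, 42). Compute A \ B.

[2, 28) with B removed leaves [2, 6), [11, 19), [21, 22), [27, 28).
[48, 57) is untouched.

[2, 6) ∪ [11, 19) ∪ [21, 22) ∪ [27, 28) ∪ [48, 57)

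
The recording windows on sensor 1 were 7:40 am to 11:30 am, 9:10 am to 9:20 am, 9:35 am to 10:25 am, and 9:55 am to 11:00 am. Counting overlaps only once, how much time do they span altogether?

3 h 50 min

Merged: 7:40 am–11:30 am.
Length: 3 h 50 min.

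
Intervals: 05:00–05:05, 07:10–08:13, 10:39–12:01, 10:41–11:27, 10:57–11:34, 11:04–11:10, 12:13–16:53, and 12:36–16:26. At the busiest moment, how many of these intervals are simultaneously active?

Sweep endpoints in order; track running count of active intervals.
Peak of 4 reached at 11:04.

4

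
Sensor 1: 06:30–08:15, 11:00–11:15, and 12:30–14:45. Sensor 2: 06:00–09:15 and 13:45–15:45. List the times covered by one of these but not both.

Only in the first: 11:00-11:15, 12:30-13:45.
Only in the second: 06:00-06:30, 08:15-09:15, 14:45-15:45.
Together these are the periods covered by exactly one.

06:00-06:30, 08:15-09:15, 11:00-11:15, 12:30-13:45, 14:45-15:45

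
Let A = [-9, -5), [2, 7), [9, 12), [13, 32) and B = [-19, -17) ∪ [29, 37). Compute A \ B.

[-9, -5): no B overlap → unchanged.
[2, 7): no B overlap → unchanged.
[9, 12): no B overlap → unchanged.
[13, 32) minus B → [13, 29).

[-9, -5) ∪ [2, 7) ∪ [9, 12) ∪ [13, 29)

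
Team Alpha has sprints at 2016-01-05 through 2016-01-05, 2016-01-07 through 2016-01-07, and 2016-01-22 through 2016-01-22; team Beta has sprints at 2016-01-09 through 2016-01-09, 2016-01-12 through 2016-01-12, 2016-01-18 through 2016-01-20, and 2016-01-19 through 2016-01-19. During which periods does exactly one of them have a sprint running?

2016-01-05 through 2016-01-05, 2016-01-07 through 2016-01-07, 2016-01-09 through 2016-01-09, 2016-01-12 through 2016-01-12, 2016-01-18 through 2016-01-20, 2016-01-22 through 2016-01-22

Merge the second list: 2016-01-09 through 2016-01-09, 2016-01-12 through 2016-01-12, 2016-01-18 through 2016-01-20.
A but not B: 2016-01-05 through 2016-01-05, 2016-01-07 through 2016-01-07, 2016-01-22 through 2016-01-22.
B but not A: 2016-01-09 through 2016-01-09, 2016-01-12 through 2016-01-12, 2016-01-18 through 2016-01-20.
Combining gives A △ B.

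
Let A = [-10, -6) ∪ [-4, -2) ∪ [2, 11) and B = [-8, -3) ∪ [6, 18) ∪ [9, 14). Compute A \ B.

[-10, -8) ∪ [-3, -2) ∪ [2, 6)

Merge the second list: [-8, -3), [6, 18).
[-10, -6) with B removed leaves [-10, -8).
[-4, -2) with B removed leaves [-3, -2).
[2, 11) with B removed leaves [2, 6).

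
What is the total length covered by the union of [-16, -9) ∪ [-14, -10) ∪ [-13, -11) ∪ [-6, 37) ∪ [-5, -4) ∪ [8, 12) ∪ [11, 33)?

Merged: [-16, -9), [-6, 37).
Lengths: 7 + 43 = 50.

50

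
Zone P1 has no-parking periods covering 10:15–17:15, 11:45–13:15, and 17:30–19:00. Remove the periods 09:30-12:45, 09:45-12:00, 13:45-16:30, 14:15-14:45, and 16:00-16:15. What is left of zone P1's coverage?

12:45-13:45, 16:30-17:15, 17:30-19:00

A, merged: 10:15-17:15, 17:30-19:00.
B, merged: 09:30-12:45, 13:45-16:30.
10:15-17:15 with B removed leaves 12:45-13:45, 16:30-17:15.
17:30-19:00 is untouched.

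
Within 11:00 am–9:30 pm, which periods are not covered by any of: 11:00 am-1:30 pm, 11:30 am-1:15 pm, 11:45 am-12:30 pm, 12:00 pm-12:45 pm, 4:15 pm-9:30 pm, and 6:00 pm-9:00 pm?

After merging, the occupied span is 11:00 am-1:30 pm, 4:15 pm-9:30 pm.
Gaps within 11:00 am-9:30 pm: 1:30 pm-4:15 pm.

1:30 pm-4:15 pm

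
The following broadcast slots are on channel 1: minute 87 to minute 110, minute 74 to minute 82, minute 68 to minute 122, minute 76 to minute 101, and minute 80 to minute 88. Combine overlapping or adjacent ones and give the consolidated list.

Sort by start: minute 68 to minute 122, minute 74 to minute 82, minute 76 to minute 101, minute 80 to minute 88, minute 87 to minute 110.
minute 74 to minute 82 overlaps/touches minute 68 to minute 122 → extend to minute 68 to minute 122.
minute 76 to minute 101 overlaps/touches minute 68 to minute 122 → extend to minute 68 to minute 122.
minute 80 to minute 88 overlaps/touches minute 68 to minute 122 → extend to minute 68 to minute 122.
minute 87 to minute 110 overlaps/touches minute 68 to minute 122 → extend to minute 68 to minute 122.

minute 68 to minute 122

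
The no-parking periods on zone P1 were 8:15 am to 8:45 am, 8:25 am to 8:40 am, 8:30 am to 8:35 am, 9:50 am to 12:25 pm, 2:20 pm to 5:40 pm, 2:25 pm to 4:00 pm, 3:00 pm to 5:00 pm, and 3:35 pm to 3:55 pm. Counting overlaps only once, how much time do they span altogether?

Merged: 8:15 am–8:45 am, 9:50 am–12:25 pm, 2:20 pm–5:40 pm.
Lengths: 30 min + 2 h 35 min + 3 h 20 min = 6 h 25 min.

6 h 25 min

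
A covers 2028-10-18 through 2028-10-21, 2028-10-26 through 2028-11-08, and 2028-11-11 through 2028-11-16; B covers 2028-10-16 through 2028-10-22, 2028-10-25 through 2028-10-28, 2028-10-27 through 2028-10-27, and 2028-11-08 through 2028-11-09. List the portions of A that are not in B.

Merge the second list: 2028-10-16 through 2028-10-22, 2028-10-25 through 2028-10-28, 2028-11-08 through 2028-11-09.
2028-10-18 through 2028-10-21: fully covered by B → removed.
2028-10-26 through 2028-11-08 minus B → 2028-10-29 through 2028-11-07.
2028-11-11 through 2028-11-16: no B overlap → unchanged.

2028-10-29 through 2028-11-07, 2028-11-11 through 2028-11-16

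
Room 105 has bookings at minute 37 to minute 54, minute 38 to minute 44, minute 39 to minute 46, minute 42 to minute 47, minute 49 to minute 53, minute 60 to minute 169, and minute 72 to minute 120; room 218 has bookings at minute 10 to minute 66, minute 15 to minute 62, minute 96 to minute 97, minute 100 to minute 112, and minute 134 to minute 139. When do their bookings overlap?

First set merges to minute 37 to minute 54, minute 60 to minute 169.
Second set merges to minute 10 to minute 66, minute 96 to minute 97, minute 100 to minute 112, minute 134 to minute 139.
minute 37 to minute 54 overlaps B on minute 37 to minute 54.
minute 60 to minute 169 overlaps B on minute 60 to minute 66, minute 96 to minute 97, minute 100 to minute 112, minute 134 to minute 139.

minute 37 to minute 54, minute 60 to minute 66, minute 96 to minute 97, minute 100 to minute 112, minute 134 to minute 139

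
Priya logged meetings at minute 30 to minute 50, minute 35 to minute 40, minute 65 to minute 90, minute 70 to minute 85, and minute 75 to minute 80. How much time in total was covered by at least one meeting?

Merged: minute 30 to minute 50, minute 65 to minute 90.
Lengths: 20 minutes + 25 minutes = 45 minutes.

45 minutes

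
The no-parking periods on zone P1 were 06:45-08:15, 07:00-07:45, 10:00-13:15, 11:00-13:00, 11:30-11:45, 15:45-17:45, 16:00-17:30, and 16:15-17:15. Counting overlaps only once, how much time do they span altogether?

Merged: 06:45-08:15, 10:00-13:15, 15:45-17:45.
Lengths: 1 h 30 min + 3 h 15 min + 2 h = 6 h 45 min.

6 h 45 min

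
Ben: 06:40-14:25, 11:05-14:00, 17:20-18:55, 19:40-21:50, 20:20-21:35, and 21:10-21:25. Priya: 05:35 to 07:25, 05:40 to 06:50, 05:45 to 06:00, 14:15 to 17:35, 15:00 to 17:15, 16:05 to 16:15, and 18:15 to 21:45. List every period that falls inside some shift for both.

First set merges to 06:40–14:25, 17:20–18:55, 19:40–21:50.
Second set merges to 05:35–07:25, 14:15–17:35, 18:15–21:45.
06:40–14:25 ∩ B → 06:40–07:25, 14:15–14:25.
17:20–18:55 ∩ B → 17:20–17:35, 18:15–18:55.
19:40–21:50 ∩ B → 19:40–21:45.

06:40–07:25, 14:15–14:25, 17:20–17:35, 18:15–18:55, 19:40–21:45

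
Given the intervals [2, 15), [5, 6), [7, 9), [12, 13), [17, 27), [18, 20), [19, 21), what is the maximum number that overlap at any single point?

3

At 19, 3 of the intervals are simultaneously active.
No point has more.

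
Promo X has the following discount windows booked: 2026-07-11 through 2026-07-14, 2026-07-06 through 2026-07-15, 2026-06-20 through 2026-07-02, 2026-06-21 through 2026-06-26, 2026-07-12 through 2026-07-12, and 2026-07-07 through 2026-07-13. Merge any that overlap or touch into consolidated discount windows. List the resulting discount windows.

Sort by start: 2026-06-20 through 2026-07-02, 2026-06-21 through 2026-06-26, 2026-07-06 through 2026-07-15, 2026-07-07 through 2026-07-13, 2026-07-11 through 2026-07-14, 2026-07-12 through 2026-07-12.
2026-06-21 through 2026-06-26 overlaps/touches 2026-06-20 through 2026-07-02 → extend to 2026-06-20 through 2026-07-02.
2026-07-06 through 2026-07-15 is disjoint → start new block.
2026-07-07 through 2026-07-13 overlaps/touches 2026-07-06 through 2026-07-15 → extend to 2026-07-06 through 2026-07-15.
2026-07-11 through 2026-07-14 overlaps/touches 2026-07-06 through 2026-07-15 → extend to 2026-07-06 through 2026-07-15.
2026-07-12 through 2026-07-12 overlaps/touches 2026-07-06 through 2026-07-15 → extend to 2026-07-06 through 2026-07-15.

2026-06-20 through 2026-07-02, 2026-07-06 through 2026-07-15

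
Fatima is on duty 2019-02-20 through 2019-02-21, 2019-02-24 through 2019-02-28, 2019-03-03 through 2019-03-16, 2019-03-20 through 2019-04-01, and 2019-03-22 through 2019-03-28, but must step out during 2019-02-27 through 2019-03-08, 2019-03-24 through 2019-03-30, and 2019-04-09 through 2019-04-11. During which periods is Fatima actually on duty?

First set merges to 2019-02-20 through 2019-02-21, 2019-02-24 through 2019-02-28, 2019-03-03 through 2019-03-16, 2019-03-20 through 2019-04-01.
2019-02-20 through 2019-02-21: no B overlap → unchanged.
2019-02-24 through 2019-02-28 minus B → 2019-02-24 through 2019-02-26.
2019-03-03 through 2019-03-16 minus B → 2019-03-09 through 2019-03-16.
2019-03-20 through 2019-04-01 minus B → 2019-03-20 through 2019-03-23, 2019-03-31 through 2019-04-01.

2019-02-20 through 2019-02-21, 2019-02-24 through 2019-02-26, 2019-03-09 through 2019-03-16, 2019-03-20 through 2019-03-23, 2019-03-31 through 2019-04-01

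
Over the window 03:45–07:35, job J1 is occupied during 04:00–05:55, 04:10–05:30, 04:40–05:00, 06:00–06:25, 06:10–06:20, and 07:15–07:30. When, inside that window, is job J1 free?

After merging, the occupied span is 04:00–05:55, 06:00–06:25, 07:15–07:30.
Complement within 03:45–07:35: 03:45–04:00, 05:55–06:00, 06:25–07:15, 07:30–07:35.

03:45–04:00, 05:55–06:00, 06:25–07:15, 07:30–07:35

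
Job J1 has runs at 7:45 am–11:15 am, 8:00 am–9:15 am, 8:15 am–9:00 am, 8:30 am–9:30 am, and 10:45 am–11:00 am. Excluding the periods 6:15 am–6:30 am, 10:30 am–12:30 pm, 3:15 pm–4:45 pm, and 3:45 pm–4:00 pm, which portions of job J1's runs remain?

Merge the first list: 7:45 am–11:15 am.
Merge the second list: 6:15 am–6:30 am, 10:30 am–12:30 pm, 3:15 pm–4:45 pm.
7:45 am–11:15 am with B removed leaves 7:45 am–10:30 am.

7:45 am–10:30 am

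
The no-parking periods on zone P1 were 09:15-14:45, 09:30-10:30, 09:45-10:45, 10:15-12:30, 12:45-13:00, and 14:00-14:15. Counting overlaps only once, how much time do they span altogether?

5 h 30 min

Merged: 09:15–14:45.
Length: 5 h 30 min.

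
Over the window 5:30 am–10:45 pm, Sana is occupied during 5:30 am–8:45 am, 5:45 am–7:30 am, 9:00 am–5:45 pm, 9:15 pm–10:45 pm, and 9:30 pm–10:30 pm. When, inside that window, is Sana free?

8:45 am–9:00 am, 5:45 pm–9:15 pm

Covered (merged): 5:30 am–8:45 am, 9:00 am–5:45 pm, 9:15 pm–10:45 pm.
Gaps within 5:30 am–10:45 pm: 8:45 am–9:00 am, 5:45 pm–9:15 pm.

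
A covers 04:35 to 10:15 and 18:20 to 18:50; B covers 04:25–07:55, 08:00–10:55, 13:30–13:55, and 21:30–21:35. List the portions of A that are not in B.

07:55–08:00, 18:20–18:50

04:35–10:15 minus B → 07:55–08:00.
18:20–18:50: no B overlap → unchanged.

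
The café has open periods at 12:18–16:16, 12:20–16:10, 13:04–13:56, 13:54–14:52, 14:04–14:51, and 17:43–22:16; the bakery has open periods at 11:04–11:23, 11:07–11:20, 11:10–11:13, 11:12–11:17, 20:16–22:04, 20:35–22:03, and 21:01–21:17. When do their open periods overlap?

20:16–22:04

Merge the first list: 12:18–16:16, 17:43–22:16.
Merge the second list: 11:04–11:23, 20:16–22:04.
12:18–16:16: no overlap with the second set.
17:43–22:16 meets the second set on 20:16–22:04.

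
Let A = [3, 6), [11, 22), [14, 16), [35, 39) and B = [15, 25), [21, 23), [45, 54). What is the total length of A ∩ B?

First set merges to [3, 6), [11, 22), [35, 39).
Second set merges to [15, 25), [45, 54).
A ∩ B = [15, 22).
Total: 7.

7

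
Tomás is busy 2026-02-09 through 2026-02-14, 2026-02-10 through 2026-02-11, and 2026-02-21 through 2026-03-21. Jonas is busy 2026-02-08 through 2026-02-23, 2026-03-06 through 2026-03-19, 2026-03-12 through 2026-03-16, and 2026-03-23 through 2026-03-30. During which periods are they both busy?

2026-02-09 through 2026-02-14, 2026-02-21 through 2026-02-23, 2026-03-06 through 2026-03-19

First set merges to 2026-02-09 through 2026-02-14, 2026-02-21 through 2026-03-21.
Second set merges to 2026-02-08 through 2026-02-23, 2026-03-06 through 2026-03-19, 2026-03-23 through 2026-03-30.
2026-02-09 through 2026-02-14 ∩ B → 2026-02-09 through 2026-02-14.
2026-02-21 through 2026-03-21 ∩ B → 2026-02-21 through 2026-02-23, 2026-03-06 through 2026-03-19.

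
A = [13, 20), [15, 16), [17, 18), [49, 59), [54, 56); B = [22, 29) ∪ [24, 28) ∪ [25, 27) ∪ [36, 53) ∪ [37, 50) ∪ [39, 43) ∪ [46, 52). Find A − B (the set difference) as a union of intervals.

[13, 20) ∪ [53, 59)

First set merges to [13, 20), [49, 59).
Second set merges to [22, 29), [36, 53).
[13, 20): no B overlap → unchanged.
[49, 59) minus B → [53, 59).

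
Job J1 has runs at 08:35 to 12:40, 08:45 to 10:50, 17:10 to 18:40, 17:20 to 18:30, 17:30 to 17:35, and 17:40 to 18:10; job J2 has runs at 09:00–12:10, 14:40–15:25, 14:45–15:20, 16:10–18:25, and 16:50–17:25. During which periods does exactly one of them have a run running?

A, merged: 08:35–12:40, 17:10–18:40.
B, merged: 09:00–12:10, 14:40–15:25, 16:10–18:25.
A \ B = 08:35–09:00, 12:10–12:40, 18:25–18:40.
B \ A = 14:40–15:25, 16:10–17:10.
Union of the two gives the symmetric difference.

08:35–09:00, 12:10–12:40, 14:40–15:25, 16:10–17:10, 18:25–18:40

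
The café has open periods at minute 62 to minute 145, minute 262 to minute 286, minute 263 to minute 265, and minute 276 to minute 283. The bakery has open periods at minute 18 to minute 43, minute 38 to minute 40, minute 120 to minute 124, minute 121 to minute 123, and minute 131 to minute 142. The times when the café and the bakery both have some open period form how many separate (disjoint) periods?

A, merged: minute 62 to minute 145, minute 262 to minute 286.
B, merged: minute 18 to minute 43, minute 120 to minute 124, minute 131 to minute 142.
A ∩ B = minute 120 to minute 124, minute 131 to minute 142.
That is 2 disjoint pieces.

2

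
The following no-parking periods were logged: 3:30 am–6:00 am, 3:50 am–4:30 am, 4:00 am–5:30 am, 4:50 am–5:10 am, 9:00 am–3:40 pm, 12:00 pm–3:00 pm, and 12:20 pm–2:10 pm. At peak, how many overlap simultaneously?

3

Walk the sorted start/end points keeping a running depth.
The depth first hits 3 at 4:00 am.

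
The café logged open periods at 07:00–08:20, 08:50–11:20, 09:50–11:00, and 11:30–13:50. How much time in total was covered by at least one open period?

Merged: 07:00-08:20, 08:50-11:20, 11:30-13:50.
Lengths: 1 h 20 min + 2 h 30 min + 2 h 20 min = 6 h 10 min.

6 h 10 min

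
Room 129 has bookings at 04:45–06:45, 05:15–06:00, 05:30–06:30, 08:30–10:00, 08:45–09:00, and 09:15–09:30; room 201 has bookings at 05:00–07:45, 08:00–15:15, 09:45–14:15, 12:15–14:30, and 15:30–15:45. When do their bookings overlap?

05:00–06:45, 08:30–10:00

Merge the first list: 04:45–06:45, 08:30–10:00.
Merge the second list: 05:00–07:45, 08:00–15:15, 15:30–15:45.
04:45–06:45 overlaps B on 05:00–06:45.
08:30–10:00 overlaps B on 08:30–10:00.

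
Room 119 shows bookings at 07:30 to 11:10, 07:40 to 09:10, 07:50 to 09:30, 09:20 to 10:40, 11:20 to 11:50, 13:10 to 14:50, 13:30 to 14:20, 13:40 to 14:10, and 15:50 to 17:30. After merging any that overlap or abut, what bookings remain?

07:40–09:10 overlaps/touches 07:30–11:10 → extend to 07:30–11:10.
07:50–09:30 overlaps/touches 07:30–11:10 → extend to 07:30–11:10.
09:20–10:40 overlaps/touches 07:30–11:10 → extend to 07:30–11:10.
11:20–11:50 is disjoint → start new block.
13:10–14:50 is disjoint → start new block.
13:30–14:20 overlaps/touches 13:10–14:50 → extend to 13:10–14:50.
13:40–14:10 overlaps/touches 13:10–14:50 → extend to 13:10–14:50.
15:50–17:30 is disjoint → start new block.

07:30–11:10, 11:20–11:50, 13:10–14:50, 15:50–17:30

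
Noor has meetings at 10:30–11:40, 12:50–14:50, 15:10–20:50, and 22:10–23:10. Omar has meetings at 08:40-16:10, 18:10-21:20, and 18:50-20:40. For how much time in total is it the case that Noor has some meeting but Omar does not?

3 h

B, merged: 08:40–16:10, 18:10–21:20.
A \ B = 16:10–18:10, 22:10–23:10.
Total: 2 h + 1 h = 3 h.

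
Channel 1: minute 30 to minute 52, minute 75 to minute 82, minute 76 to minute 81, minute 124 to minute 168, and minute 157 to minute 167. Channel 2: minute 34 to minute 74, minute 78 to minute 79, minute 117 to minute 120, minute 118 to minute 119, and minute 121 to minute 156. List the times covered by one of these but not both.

First set merges to minute 30 to minute 52, minute 75 to minute 82, minute 124 to minute 168.
Second set merges to minute 34 to minute 74, minute 78 to minute 79, minute 117 to minute 120, minute 121 to minute 156.
A but not B: minute 30 to minute 34, minute 75 to minute 78, minute 79 to minute 82, minute 156 to minute 168.
B but not A: minute 52 to minute 74, minute 117 to minute 120, minute 121 to minute 124.
Combining gives A △ B.

minute 30 to minute 34, minute 52 to minute 74, minute 75 to minute 78, minute 79 to minute 82, minute 117 to minute 120, minute 121 to minute 124, minute 156 to minute 168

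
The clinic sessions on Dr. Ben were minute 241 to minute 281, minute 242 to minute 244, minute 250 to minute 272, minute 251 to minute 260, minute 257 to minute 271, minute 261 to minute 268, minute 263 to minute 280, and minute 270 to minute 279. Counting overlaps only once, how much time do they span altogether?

Merged: minute 241 to minute 281.
Length: 40 minutes.

40 minutes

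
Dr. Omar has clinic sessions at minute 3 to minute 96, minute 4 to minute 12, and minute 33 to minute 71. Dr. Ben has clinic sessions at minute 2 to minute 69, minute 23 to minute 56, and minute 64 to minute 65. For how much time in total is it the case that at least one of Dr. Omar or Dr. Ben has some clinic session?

94 minutes

Merge the first list: minute 3 to minute 96.
Merge the second list: minute 2 to minute 69.
A ∪ B = minute 2 to minute 96.
Total: 94 minutes.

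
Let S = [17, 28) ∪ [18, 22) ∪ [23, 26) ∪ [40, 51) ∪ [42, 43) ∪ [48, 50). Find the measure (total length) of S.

Merged: [17, 28), [40, 51).
Lengths: 11 + 11 = 22.

22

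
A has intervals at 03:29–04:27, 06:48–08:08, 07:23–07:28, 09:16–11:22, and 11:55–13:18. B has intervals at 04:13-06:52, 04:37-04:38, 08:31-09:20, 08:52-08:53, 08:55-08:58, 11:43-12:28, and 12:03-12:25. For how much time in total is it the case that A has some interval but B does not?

Merge the first list: 03:29–04:27, 06:48–08:08, 09:16–11:22, 11:55–13:18.
Merge the second list: 04:13–06:52, 08:31–09:20, 11:43–12:28.
A \ B = 03:29–04:13, 06:52–08:08, 09:20–11:22, 12:28–13:18.
Total: 44 min + 1 h 16 min + 2 h 2 min + 50 min = 4 h 52 min.

4 h 52 min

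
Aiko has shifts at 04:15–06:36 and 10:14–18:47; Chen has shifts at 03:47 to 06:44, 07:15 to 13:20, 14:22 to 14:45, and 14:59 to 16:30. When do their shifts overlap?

04:15-06:36, 10:14-13:20, 14:22-14:45, 14:59-16:30

04:15-06:36 overlaps B on 04:15-06:36.
10:14-18:47 overlaps B on 10:14-13:20, 14:22-14:45, 14:59-16:30.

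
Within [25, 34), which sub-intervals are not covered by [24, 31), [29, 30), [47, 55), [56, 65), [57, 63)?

The merged coverage is [24, 31), [47, 55), [56, 65).
Gaps within [25, 34): [31, 34).

[31, 34)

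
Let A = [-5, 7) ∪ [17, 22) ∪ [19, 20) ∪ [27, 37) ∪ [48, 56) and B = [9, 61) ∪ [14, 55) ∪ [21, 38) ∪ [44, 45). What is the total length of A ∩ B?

23

Merge the first list: [-5, 7), [17, 22), [27, 37), [48, 56).
Merge the second list: [9, 61).
A ∩ B = [17, 22), [27, 37), [48, 56).
Total: 5 + 10 + 8 = 23.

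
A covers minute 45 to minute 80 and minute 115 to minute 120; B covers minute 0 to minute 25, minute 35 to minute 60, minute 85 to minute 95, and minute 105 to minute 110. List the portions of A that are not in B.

minute 60 to minute 80, minute 115 to minute 120

minute 45 to minute 80 with B removed leaves minute 60 to minute 80.
minute 115 to minute 120 is untouched.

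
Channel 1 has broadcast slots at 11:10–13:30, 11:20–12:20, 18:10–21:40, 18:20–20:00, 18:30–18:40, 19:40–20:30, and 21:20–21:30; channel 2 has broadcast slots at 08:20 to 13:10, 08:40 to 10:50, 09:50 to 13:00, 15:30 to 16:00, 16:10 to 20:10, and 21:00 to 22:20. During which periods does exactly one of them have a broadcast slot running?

08:20-11:10, 13:10-13:30, 15:30-16:00, 16:10-18:10, 20:10-21:00, 21:40-22:20

First set merges to 11:10-13:30, 18:10-21:40.
Second set merges to 08:20-13:10, 15:30-16:00, 16:10-20:10, 21:00-22:20.
A \ B = 13:10-13:30, 20:10-21:00.
B \ A = 08:20-11:10, 15:30-16:00, 16:10-18:10, 21:40-22:20.
Union of the two gives the symmetric difference.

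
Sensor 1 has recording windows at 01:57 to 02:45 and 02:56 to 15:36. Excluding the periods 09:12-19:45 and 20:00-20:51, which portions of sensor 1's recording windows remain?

01:57–02:45 is untouched.
02:56–15:36 with B removed leaves 02:56–09:12.

01:57–02:45, 02:56–09:12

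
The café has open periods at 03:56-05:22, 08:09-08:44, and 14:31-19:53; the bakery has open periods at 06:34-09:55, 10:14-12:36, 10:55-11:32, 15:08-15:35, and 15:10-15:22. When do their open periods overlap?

Second set merges to 06:34–09:55, 10:14–12:36, 15:08–15:35.
03:56–05:22 meets no B interval.
08:09–08:44 ∩ B → 08:09–08:44.
14:31–19:53 ∩ B → 15:08–15:35.

08:09–08:44, 15:08–15:35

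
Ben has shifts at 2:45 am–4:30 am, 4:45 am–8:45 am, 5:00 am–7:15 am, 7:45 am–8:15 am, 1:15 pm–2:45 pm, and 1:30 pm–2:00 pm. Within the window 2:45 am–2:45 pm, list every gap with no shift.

After merging, the occupied span is 2:45 am–4:30 am, 4:45 am–8:45 am, 1:15 pm–2:45 pm.
Complement within 2:45 am–2:45 pm: 4:30 am–4:45 am, 8:45 am–1:15 pm.

4:30 am–4:45 am, 8:45 am–1:15 pm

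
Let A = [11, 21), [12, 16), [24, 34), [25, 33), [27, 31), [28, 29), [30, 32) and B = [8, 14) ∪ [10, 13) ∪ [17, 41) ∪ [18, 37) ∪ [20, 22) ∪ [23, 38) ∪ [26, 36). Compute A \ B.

[14, 17)

First set merges to [11, 21), [24, 34).
Second set merges to [8, 14), [17, 41).
[11, 21) \ B = [14, 17).
[24, 34): entirely removed.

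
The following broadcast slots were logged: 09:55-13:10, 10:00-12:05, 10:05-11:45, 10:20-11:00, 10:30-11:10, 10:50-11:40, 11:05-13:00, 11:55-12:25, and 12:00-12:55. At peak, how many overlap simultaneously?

6

Walk the sorted start/end points keeping a running depth.
The depth first hits 6 at 10:50.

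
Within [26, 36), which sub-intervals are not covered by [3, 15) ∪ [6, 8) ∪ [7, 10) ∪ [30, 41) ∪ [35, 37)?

Covered (merged): [3, 15), [30, 41).
Gaps within [26, 36): [26, 30).

[26, 30)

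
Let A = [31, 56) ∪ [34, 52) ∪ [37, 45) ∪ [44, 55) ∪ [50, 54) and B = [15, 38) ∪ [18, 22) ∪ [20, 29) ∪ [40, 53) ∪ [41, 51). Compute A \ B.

[38, 40) ∪ [53, 56)

First set merges to [31, 56).
Second set merges to [15, 38), [40, 53).
[31, 56) with B removed leaves [38, 40), [53, 56).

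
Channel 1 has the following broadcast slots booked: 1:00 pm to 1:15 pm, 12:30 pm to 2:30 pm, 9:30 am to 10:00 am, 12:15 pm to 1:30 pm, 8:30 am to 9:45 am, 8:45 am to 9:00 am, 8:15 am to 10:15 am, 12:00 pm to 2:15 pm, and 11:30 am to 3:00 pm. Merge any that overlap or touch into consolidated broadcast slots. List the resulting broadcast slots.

Sort by start: 8:15 am-10:15 am, 8:30 am-9:45 am, 8:45 am-9:00 am, 9:30 am-10:00 am, 11:30 am-3:00 pm, 12:00 pm-2:15 pm, 12:15 pm-1:30 pm, 12:30 pm-2:30 pm, 1:00 pm-1:15 pm.
8:30 am-9:45 am overlaps/touches 8:15 am-10:15 am → extend to 8:15 am-10:15 am.
8:45 am-9:00 am overlaps/touches 8:15 am-10:15 am → extend to 8:15 am-10:15 am.
9:30 am-10:00 am overlaps/touches 8:15 am-10:15 am → extend to 8:15 am-10:15 am.
11:30 am-3:00 pm is disjoint → start new block.
12:00 pm-2:15 pm overlaps/touches 11:30 am-3:00 pm → extend to 11:30 am-3:00 pm.
12:15 pm-1:30 pm overlaps/touches 11:30 am-3:00 pm → extend to 11:30 am-3:00 pm.
12:30 pm-2:30 pm overlaps/touches 11:30 am-3:00 pm → extend to 11:30 am-3:00 pm.
1:00 pm-1:15 pm overlaps/touches 11:30 am-3:00 pm → extend to 11:30 am-3:00 pm.

8:15 am-10:15 am, 11:30 am-3:00 pm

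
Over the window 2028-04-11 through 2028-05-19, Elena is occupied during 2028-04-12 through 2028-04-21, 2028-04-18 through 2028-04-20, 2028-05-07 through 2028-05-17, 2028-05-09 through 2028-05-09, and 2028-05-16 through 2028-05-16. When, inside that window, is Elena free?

2028-04-11 through 2028-04-11, 2028-04-22 through 2028-05-06, 2028-05-18 through 2028-05-19

After merging, the occupied span is 2028-04-12 through 2028-04-21, 2028-05-07 through 2028-05-17.
Complement within 2028-04-11 through 2028-05-19: 2028-04-11 through 2028-04-11, 2028-04-22 through 2028-05-06, 2028-05-18 through 2028-05-19.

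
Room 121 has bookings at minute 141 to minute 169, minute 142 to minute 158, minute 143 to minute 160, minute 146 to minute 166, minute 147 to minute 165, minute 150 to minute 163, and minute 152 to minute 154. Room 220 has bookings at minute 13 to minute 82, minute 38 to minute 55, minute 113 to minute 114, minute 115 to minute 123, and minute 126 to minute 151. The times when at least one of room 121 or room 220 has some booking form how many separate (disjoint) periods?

4

First set merges to minute 141 to minute 169.
Second set merges to minute 13 to minute 82, minute 113 to minute 114, minute 115 to minute 123, minute 126 to minute 151.
A ∪ B = minute 13 to minute 82, minute 113 to minute 114, minute 115 to minute 123, minute 126 to minute 169.
That is 4 disjoint pieces.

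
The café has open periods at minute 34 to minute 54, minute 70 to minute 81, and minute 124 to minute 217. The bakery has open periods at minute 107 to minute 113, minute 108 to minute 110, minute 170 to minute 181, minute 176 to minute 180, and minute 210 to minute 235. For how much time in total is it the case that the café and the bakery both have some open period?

Second set merges to minute 107 to minute 113, minute 170 to minute 181, minute 210 to minute 235.
A ∩ B = minute 170 to minute 181, minute 210 to minute 217.
Total: 11 minutes + 7 minutes = 18 minutes.

18 minutes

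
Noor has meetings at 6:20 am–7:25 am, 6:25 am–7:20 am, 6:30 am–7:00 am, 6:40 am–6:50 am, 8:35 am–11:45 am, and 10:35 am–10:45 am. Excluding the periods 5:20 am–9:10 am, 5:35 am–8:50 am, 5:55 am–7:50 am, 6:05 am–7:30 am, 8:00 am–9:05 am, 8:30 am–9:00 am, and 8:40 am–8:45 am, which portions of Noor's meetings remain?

9:10 am–11:45 am

Merge the first list: 6:20 am–7:25 am, 8:35 am–11:45 am.
Merge the second list: 5:20 am–9:10 am.
6:20 am–7:25 am: fully covered by B → removed.
8:35 am–11:45 am minus B → 9:10 am–11:45 am.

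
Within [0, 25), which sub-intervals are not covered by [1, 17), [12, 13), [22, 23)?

The merged coverage is [1, 17), [22, 23).
Uncovered inside [0, 25): [0, 1), [17, 22), [23, 25).

[0, 1) ∪ [17, 22) ∪ [23, 25)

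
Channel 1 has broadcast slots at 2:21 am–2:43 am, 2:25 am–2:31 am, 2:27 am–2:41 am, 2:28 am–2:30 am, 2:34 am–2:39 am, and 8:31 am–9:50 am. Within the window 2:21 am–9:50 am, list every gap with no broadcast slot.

2:43 am–8:31 am

After merging, the occupied span is 2:21 am–2:43 am, 8:31 am–9:50 am.
Complement within 2:21 am–9:50 am: 2:43 am–8:31 am.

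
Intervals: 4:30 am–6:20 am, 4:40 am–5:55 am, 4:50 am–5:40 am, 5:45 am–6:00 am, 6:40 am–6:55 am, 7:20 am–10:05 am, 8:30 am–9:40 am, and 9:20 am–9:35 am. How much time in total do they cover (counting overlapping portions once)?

4 h 50 min

Merged: 4:30 am-6:20 am, 6:40 am-6:55 am, 7:20 am-10:05 am.
Lengths: 1 h 50 min + 15 min + 2 h 45 min = 4 h 50 min.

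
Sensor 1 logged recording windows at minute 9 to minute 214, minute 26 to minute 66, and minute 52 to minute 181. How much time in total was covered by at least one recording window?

205 minutes

Merged: minute 9 to minute 214.
Length: 205 minutes.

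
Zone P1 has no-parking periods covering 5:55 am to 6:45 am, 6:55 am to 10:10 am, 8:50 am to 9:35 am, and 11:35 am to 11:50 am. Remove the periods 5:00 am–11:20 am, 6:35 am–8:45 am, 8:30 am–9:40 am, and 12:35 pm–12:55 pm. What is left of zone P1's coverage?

11:35 am–11:50 am

First set merges to 5:55 am–6:45 am, 6:55 am–10:10 am, 11:35 am–11:50 am.
Second set merges to 5:00 am–11:20 am, 12:35 pm–12:55 pm.
5:55 am–6:45 am lies entirely inside B → drops out.
6:55 am–10:10 am lies entirely inside B → drops out.
11:35 am–11:50 am is untouched.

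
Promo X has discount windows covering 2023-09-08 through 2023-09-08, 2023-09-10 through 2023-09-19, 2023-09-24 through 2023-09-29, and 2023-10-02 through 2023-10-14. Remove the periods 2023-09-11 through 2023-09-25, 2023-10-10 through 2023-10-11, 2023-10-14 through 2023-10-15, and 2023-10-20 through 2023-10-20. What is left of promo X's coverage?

2023-09-08 through 2023-09-08, 2023-09-10 through 2023-09-10, 2023-09-26 through 2023-09-29, 2023-10-02 through 2023-10-09, 2023-10-12 through 2023-10-13

2023-09-08 through 2023-09-08 is untouched.
2023-09-10 through 2023-09-19 with B removed leaves 2023-09-10 through 2023-09-10.
2023-09-24 through 2023-09-29 with B removed leaves 2023-09-26 through 2023-09-29.
2023-10-02 through 2023-10-14 with B removed leaves 2023-10-02 through 2023-10-09, 2023-10-12 through 2023-10-13.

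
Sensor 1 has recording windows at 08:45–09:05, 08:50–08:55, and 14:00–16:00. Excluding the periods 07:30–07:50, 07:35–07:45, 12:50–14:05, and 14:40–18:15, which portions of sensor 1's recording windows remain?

First set merges to 08:45–09:05, 14:00–16:00.
Second set merges to 07:30–07:50, 12:50–14:05, 14:40–18:15.
08:45–09:05 is untouched.
14:00–16:00 with B removed leaves 14:05–14:40.

08:45–09:05, 14:05–14:40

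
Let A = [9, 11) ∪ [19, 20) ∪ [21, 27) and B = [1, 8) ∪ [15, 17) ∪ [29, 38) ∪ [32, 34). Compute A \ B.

Second set merges to [1, 8), [15, 17), [29, 38).
[9, 11): nothing removed.
[19, 20): nothing removed.
[21, 27): nothing removed.

[9, 11) ∪ [19, 20) ∪ [21, 27)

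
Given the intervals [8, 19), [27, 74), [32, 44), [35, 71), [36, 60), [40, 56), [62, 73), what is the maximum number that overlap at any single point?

5

Sweep endpoints in order; track running count of active intervals.
Peak of 5 reached at 40.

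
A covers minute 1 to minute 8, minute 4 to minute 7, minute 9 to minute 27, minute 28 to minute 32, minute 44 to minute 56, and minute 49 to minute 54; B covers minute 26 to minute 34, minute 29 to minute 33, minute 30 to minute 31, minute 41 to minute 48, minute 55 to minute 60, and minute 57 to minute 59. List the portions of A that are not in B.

Merge the first list: minute 1 to minute 8, minute 9 to minute 27, minute 28 to minute 32, minute 44 to minute 56.
Merge the second list: minute 26 to minute 34, minute 41 to minute 48, minute 55 to minute 60.
minute 1 to minute 8: no B overlap → unchanged.
minute 9 to minute 27 minus B → minute 9 to minute 26.
minute 28 to minute 32: fully covered by B → removed.
minute 44 to minute 56 minus B → minute 48 to minute 55.

minute 1 to minute 8, minute 9 to minute 26, minute 48 to minute 55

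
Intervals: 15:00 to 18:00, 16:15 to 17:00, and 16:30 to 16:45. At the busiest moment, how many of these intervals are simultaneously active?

3

At 16:30, 3 of the intervals are simultaneously active.
No point has more.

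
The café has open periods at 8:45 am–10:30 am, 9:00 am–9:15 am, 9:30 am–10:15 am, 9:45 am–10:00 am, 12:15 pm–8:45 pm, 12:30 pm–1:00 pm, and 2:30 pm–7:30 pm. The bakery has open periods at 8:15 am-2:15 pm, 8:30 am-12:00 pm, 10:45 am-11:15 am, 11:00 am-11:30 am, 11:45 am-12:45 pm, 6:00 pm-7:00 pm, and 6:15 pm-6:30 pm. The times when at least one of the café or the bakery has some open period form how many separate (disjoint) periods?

A, merged: 8:45 am-10:30 am, 12:15 pm-8:45 pm.
B, merged: 8:15 am-2:15 pm, 6:00 pm-7:00 pm.
A ∪ B = 8:15 am-8:45 pm.
That is 1 disjoint piece.

1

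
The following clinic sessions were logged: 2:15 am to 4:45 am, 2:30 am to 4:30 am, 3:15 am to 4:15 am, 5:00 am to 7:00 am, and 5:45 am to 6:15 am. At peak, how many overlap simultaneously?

3

At 3:15 am, 3 of the intervals are simultaneously active.
No point has more.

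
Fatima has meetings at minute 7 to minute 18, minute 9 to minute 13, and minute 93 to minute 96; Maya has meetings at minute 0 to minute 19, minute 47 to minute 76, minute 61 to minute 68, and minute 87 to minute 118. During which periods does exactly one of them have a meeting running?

minute 0 to minute 7, minute 18 to minute 19, minute 47 to minute 76, minute 87 to minute 93, minute 96 to minute 118

First set merges to minute 7 to minute 18, minute 93 to minute 96.
Second set merges to minute 0 to minute 19, minute 47 to minute 76, minute 87 to minute 118.
A \ B = none.
B \ A = minute 0 to minute 7, minute 18 to minute 19, minute 47 to minute 76, minute 87 to minute 93, minute 96 to minute 118.
Union of the two gives the symmetric difference.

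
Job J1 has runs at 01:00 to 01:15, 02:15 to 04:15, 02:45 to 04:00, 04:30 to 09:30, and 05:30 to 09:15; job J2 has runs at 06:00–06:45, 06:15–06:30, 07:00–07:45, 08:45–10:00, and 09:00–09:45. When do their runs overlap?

A, merged: 01:00–01:15, 02:15–04:15, 04:30–09:30.
B, merged: 06:00–06:45, 07:00–07:45, 08:45–10:00.
01:00–01:15: no overlap with the second set.
02:15–04:15: no overlap with the second set.
04:30–09:30 meets the second set on 06:00–06:45, 07:00–07:45, 08:45–09:30.

06:00–06:45, 07:00–07:45, 08:45–09:30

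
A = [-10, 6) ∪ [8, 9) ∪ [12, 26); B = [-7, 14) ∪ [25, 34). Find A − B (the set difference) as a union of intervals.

[-10, -7) ∪ [14, 25)

[-10, 6) with B removed leaves [-10, -7).
[8, 9) lies entirely inside B → drops out.
[12, 26) with B removed leaves [14, 25).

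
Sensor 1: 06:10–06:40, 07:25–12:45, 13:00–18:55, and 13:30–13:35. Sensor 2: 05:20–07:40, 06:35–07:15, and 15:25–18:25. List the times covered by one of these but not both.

Merge the first list: 06:10-06:40, 07:25-12:45, 13:00-18:55.
Merge the second list: 05:20-07:40, 15:25-18:25.
Only in the first: 07:40-12:45, 13:00-15:25, 18:25-18:55.
Only in the second: 05:20-06:10, 06:40-07:25.
Together these are the periods covered by exactly one.

05:20-06:10, 06:40-07:25, 07:40-12:45, 13:00-15:25, 18:25-18:55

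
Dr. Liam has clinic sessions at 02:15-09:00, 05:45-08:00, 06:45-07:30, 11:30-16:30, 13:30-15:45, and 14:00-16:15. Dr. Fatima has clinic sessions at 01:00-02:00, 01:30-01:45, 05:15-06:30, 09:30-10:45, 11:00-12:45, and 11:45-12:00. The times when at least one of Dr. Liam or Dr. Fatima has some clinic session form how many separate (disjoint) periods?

4

A, merged: 02:15–09:00, 11:30–16:30.
B, merged: 01:00–02:00, 05:15–06:30, 09:30–10:45, 11:00–12:45.
A ∪ B = 01:00–02:00, 02:15–09:00, 09:30–10:45, 11:00–16:30.
That is 4 disjoint pieces.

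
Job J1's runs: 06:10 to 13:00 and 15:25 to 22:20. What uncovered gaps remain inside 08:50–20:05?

13:00-15:25

After merging, the occupied span is 06:10-13:00, 15:25-22:20.
Uncovered inside 08:50-20:05: 13:00-15:25.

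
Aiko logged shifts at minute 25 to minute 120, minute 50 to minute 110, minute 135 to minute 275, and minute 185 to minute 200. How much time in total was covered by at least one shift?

235 minutes

Merged: minute 25 to minute 120, minute 135 to minute 275.
Lengths: 95 minutes + 140 minutes = 235 minutes.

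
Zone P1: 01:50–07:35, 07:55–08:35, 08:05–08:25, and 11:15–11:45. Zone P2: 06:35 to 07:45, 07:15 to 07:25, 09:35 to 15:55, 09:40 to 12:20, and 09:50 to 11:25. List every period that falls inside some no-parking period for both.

06:35-07:35, 11:15-11:45

Merge the first list: 01:50-07:35, 07:55-08:35, 11:15-11:45.
Merge the second list: 06:35-07:45, 09:35-15:55.
01:50-07:35 overlaps B on 06:35-07:35.
07:55-08:35 falls entirely outside B.
11:15-11:45 overlaps B on 11:15-11:45.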